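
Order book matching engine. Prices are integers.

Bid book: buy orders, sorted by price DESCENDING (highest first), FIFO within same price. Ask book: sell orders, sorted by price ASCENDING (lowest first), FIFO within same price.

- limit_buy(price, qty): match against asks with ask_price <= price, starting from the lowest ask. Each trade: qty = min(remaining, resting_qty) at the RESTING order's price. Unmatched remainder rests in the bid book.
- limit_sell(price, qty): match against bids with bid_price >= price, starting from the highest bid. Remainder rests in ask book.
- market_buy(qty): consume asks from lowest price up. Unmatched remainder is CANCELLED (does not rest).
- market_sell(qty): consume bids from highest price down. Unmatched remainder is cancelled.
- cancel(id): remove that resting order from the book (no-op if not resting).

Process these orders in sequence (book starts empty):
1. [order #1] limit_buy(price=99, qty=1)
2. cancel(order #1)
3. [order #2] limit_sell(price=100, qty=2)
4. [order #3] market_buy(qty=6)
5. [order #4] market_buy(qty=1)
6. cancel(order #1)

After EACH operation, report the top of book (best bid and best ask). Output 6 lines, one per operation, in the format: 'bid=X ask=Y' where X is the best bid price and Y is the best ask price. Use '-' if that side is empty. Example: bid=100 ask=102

After op 1 [order #1] limit_buy(price=99, qty=1): fills=none; bids=[#1:1@99] asks=[-]
After op 2 cancel(order #1): fills=none; bids=[-] asks=[-]
After op 3 [order #2] limit_sell(price=100, qty=2): fills=none; bids=[-] asks=[#2:2@100]
After op 4 [order #3] market_buy(qty=6): fills=#3x#2:2@100; bids=[-] asks=[-]
After op 5 [order #4] market_buy(qty=1): fills=none; bids=[-] asks=[-]
After op 6 cancel(order #1): fills=none; bids=[-] asks=[-]

Answer: bid=99 ask=-
bid=- ask=-
bid=- ask=100
bid=- ask=-
bid=- ask=-
bid=- ask=-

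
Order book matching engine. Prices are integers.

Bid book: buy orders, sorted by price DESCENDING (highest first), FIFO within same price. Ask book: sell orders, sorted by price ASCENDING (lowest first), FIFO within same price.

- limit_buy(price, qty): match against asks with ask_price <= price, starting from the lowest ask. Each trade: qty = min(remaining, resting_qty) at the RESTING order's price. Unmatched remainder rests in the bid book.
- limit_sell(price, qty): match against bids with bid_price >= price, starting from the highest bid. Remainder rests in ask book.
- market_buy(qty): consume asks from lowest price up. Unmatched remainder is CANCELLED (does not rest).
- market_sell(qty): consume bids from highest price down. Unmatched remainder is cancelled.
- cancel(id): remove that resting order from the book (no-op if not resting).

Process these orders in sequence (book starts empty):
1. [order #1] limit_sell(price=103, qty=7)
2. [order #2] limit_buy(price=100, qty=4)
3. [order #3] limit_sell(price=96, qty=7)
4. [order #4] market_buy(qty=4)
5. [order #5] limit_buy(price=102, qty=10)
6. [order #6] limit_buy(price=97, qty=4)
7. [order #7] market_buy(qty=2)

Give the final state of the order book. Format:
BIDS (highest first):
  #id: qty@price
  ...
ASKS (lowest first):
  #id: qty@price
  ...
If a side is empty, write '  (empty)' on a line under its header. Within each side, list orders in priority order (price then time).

Answer: BIDS (highest first):
  #5: 10@102
  #6: 4@97
ASKS (lowest first):
  #1: 4@103

Derivation:
After op 1 [order #1] limit_sell(price=103, qty=7): fills=none; bids=[-] asks=[#1:7@103]
After op 2 [order #2] limit_buy(price=100, qty=4): fills=none; bids=[#2:4@100] asks=[#1:7@103]
After op 3 [order #3] limit_sell(price=96, qty=7): fills=#2x#3:4@100; bids=[-] asks=[#3:3@96 #1:7@103]
After op 4 [order #4] market_buy(qty=4): fills=#4x#3:3@96 #4x#1:1@103; bids=[-] asks=[#1:6@103]
After op 5 [order #5] limit_buy(price=102, qty=10): fills=none; bids=[#5:10@102] asks=[#1:6@103]
After op 6 [order #6] limit_buy(price=97, qty=4): fills=none; bids=[#5:10@102 #6:4@97] asks=[#1:6@103]
After op 7 [order #7] market_buy(qty=2): fills=#7x#1:2@103; bids=[#5:10@102 #6:4@97] asks=[#1:4@103]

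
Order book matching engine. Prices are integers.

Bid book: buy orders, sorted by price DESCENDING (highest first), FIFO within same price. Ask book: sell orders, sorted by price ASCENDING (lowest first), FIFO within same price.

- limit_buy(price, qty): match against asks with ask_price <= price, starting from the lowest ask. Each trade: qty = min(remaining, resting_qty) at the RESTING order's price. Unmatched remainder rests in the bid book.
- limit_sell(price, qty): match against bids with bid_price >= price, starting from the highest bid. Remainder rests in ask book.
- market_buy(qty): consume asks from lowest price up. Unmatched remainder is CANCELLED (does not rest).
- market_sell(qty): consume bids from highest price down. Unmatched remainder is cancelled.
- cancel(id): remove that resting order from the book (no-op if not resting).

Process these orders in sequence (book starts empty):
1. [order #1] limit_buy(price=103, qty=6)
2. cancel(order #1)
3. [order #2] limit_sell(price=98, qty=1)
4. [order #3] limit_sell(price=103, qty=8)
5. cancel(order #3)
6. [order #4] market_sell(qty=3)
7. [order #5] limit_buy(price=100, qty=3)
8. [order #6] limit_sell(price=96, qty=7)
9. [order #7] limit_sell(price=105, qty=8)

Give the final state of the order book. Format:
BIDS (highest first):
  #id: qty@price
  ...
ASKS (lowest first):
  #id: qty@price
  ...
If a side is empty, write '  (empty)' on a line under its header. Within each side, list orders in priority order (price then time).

Answer: BIDS (highest first):
  (empty)
ASKS (lowest first):
  #6: 5@96
  #7: 8@105

Derivation:
After op 1 [order #1] limit_buy(price=103, qty=6): fills=none; bids=[#1:6@103] asks=[-]
After op 2 cancel(order #1): fills=none; bids=[-] asks=[-]
After op 3 [order #2] limit_sell(price=98, qty=1): fills=none; bids=[-] asks=[#2:1@98]
After op 4 [order #3] limit_sell(price=103, qty=8): fills=none; bids=[-] asks=[#2:1@98 #3:8@103]
After op 5 cancel(order #3): fills=none; bids=[-] asks=[#2:1@98]
After op 6 [order #4] market_sell(qty=3): fills=none; bids=[-] asks=[#2:1@98]
After op 7 [order #5] limit_buy(price=100, qty=3): fills=#5x#2:1@98; bids=[#5:2@100] asks=[-]
After op 8 [order #6] limit_sell(price=96, qty=7): fills=#5x#6:2@100; bids=[-] asks=[#6:5@96]
After op 9 [order #7] limit_sell(price=105, qty=8): fills=none; bids=[-] asks=[#6:5@96 #7:8@105]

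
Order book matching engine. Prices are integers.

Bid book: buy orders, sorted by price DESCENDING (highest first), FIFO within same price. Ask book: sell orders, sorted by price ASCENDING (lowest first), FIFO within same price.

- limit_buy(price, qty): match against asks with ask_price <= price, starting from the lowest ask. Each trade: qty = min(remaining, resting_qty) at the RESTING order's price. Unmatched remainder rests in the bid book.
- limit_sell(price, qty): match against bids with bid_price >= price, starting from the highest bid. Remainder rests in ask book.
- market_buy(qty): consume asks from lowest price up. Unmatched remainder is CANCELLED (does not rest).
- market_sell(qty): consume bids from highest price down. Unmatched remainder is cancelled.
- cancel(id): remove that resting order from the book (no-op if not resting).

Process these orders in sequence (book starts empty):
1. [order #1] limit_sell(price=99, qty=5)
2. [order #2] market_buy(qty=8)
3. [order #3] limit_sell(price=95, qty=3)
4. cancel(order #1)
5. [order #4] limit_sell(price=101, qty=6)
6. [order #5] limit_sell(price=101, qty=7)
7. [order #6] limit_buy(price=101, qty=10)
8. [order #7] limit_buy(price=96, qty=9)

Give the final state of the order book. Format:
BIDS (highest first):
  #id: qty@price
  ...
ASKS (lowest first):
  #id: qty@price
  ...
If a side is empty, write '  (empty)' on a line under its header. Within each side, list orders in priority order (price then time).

After op 1 [order #1] limit_sell(price=99, qty=5): fills=none; bids=[-] asks=[#1:5@99]
After op 2 [order #2] market_buy(qty=8): fills=#2x#1:5@99; bids=[-] asks=[-]
After op 3 [order #3] limit_sell(price=95, qty=3): fills=none; bids=[-] asks=[#3:3@95]
After op 4 cancel(order #1): fills=none; bids=[-] asks=[#3:3@95]
After op 5 [order #4] limit_sell(price=101, qty=6): fills=none; bids=[-] asks=[#3:3@95 #4:6@101]
After op 6 [order #5] limit_sell(price=101, qty=7): fills=none; bids=[-] asks=[#3:3@95 #4:6@101 #5:7@101]
After op 7 [order #6] limit_buy(price=101, qty=10): fills=#6x#3:3@95 #6x#4:6@101 #6x#5:1@101; bids=[-] asks=[#5:6@101]
After op 8 [order #7] limit_buy(price=96, qty=9): fills=none; bids=[#7:9@96] asks=[#5:6@101]

Answer: BIDS (highest first):
  #7: 9@96
ASKS (lowest first):
  #5: 6@101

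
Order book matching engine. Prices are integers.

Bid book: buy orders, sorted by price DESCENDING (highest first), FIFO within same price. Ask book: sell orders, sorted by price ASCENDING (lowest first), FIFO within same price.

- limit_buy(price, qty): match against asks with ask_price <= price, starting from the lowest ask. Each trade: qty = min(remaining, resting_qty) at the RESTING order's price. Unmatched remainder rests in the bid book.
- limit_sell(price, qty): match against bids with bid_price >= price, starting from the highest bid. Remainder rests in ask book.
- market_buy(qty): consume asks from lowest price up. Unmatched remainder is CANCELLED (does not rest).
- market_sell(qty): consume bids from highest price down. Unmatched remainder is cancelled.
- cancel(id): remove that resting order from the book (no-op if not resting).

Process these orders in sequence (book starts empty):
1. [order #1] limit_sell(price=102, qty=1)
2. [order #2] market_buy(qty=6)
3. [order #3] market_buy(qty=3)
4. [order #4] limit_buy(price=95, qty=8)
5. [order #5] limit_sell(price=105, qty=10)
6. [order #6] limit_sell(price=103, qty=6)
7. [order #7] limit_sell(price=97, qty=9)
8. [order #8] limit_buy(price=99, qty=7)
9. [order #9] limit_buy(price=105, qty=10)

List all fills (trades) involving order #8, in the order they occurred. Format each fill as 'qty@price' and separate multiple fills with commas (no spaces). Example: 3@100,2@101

After op 1 [order #1] limit_sell(price=102, qty=1): fills=none; bids=[-] asks=[#1:1@102]
After op 2 [order #2] market_buy(qty=6): fills=#2x#1:1@102; bids=[-] asks=[-]
After op 3 [order #3] market_buy(qty=3): fills=none; bids=[-] asks=[-]
After op 4 [order #4] limit_buy(price=95, qty=8): fills=none; bids=[#4:8@95] asks=[-]
After op 5 [order #5] limit_sell(price=105, qty=10): fills=none; bids=[#4:8@95] asks=[#5:10@105]
After op 6 [order #6] limit_sell(price=103, qty=6): fills=none; bids=[#4:8@95] asks=[#6:6@103 #5:10@105]
After op 7 [order #7] limit_sell(price=97, qty=9): fills=none; bids=[#4:8@95] asks=[#7:9@97 #6:6@103 #5:10@105]
After op 8 [order #8] limit_buy(price=99, qty=7): fills=#8x#7:7@97; bids=[#4:8@95] asks=[#7:2@97 #6:6@103 #5:10@105]
After op 9 [order #9] limit_buy(price=105, qty=10): fills=#9x#7:2@97 #9x#6:6@103 #9x#5:2@105; bids=[#4:8@95] asks=[#5:8@105]

Answer: 7@97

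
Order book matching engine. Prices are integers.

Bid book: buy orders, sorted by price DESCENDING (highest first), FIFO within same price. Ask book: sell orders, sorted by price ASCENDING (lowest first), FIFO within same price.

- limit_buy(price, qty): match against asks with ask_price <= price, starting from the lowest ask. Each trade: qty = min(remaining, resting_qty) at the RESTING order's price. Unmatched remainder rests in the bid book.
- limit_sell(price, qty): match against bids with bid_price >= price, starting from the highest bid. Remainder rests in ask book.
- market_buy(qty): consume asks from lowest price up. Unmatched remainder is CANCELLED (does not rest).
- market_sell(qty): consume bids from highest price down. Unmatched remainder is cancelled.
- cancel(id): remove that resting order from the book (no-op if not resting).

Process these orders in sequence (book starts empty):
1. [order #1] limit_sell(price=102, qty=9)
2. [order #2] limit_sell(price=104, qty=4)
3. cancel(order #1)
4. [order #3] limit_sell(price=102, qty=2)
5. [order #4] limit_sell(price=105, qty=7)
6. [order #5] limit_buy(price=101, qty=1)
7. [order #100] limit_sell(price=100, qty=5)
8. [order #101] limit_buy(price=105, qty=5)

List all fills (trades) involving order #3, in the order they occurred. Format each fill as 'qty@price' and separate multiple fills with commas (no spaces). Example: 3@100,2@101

Answer: 1@102

Derivation:
After op 1 [order #1] limit_sell(price=102, qty=9): fills=none; bids=[-] asks=[#1:9@102]
After op 2 [order #2] limit_sell(price=104, qty=4): fills=none; bids=[-] asks=[#1:9@102 #2:4@104]
After op 3 cancel(order #1): fills=none; bids=[-] asks=[#2:4@104]
After op 4 [order #3] limit_sell(price=102, qty=2): fills=none; bids=[-] asks=[#3:2@102 #2:4@104]
After op 5 [order #4] limit_sell(price=105, qty=7): fills=none; bids=[-] asks=[#3:2@102 #2:4@104 #4:7@105]
After op 6 [order #5] limit_buy(price=101, qty=1): fills=none; bids=[#5:1@101] asks=[#3:2@102 #2:4@104 #4:7@105]
After op 7 [order #100] limit_sell(price=100, qty=5): fills=#5x#100:1@101; bids=[-] asks=[#100:4@100 #3:2@102 #2:4@104 #4:7@105]
After op 8 [order #101] limit_buy(price=105, qty=5): fills=#101x#100:4@100 #101x#3:1@102; bids=[-] asks=[#3:1@102 #2:4@104 #4:7@105]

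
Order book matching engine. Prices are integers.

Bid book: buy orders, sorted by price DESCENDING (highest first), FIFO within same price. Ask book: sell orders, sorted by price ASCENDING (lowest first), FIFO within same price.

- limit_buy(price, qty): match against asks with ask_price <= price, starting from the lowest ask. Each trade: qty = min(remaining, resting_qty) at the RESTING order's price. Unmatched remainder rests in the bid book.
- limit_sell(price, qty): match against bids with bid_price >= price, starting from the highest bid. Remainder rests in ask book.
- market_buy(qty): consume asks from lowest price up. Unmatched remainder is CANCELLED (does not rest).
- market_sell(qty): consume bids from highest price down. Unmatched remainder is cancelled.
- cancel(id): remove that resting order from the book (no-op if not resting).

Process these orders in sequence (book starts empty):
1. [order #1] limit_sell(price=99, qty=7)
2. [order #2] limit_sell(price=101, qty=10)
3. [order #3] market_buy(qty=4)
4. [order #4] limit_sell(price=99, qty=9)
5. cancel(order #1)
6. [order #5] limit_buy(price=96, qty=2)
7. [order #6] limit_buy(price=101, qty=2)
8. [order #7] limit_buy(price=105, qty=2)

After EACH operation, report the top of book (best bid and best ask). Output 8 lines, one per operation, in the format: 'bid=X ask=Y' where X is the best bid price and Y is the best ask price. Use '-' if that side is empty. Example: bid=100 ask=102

Answer: bid=- ask=99
bid=- ask=99
bid=- ask=99
bid=- ask=99
bid=- ask=99
bid=96 ask=99
bid=96 ask=99
bid=96 ask=99

Derivation:
After op 1 [order #1] limit_sell(price=99, qty=7): fills=none; bids=[-] asks=[#1:7@99]
After op 2 [order #2] limit_sell(price=101, qty=10): fills=none; bids=[-] asks=[#1:7@99 #2:10@101]
After op 3 [order #3] market_buy(qty=4): fills=#3x#1:4@99; bids=[-] asks=[#1:3@99 #2:10@101]
After op 4 [order #4] limit_sell(price=99, qty=9): fills=none; bids=[-] asks=[#1:3@99 #4:9@99 #2:10@101]
After op 5 cancel(order #1): fills=none; bids=[-] asks=[#4:9@99 #2:10@101]
After op 6 [order #5] limit_buy(price=96, qty=2): fills=none; bids=[#5:2@96] asks=[#4:9@99 #2:10@101]
After op 7 [order #6] limit_buy(price=101, qty=2): fills=#6x#4:2@99; bids=[#5:2@96] asks=[#4:7@99 #2:10@101]
After op 8 [order #7] limit_buy(price=105, qty=2): fills=#7x#4:2@99; bids=[#5:2@96] asks=[#4:5@99 #2:10@101]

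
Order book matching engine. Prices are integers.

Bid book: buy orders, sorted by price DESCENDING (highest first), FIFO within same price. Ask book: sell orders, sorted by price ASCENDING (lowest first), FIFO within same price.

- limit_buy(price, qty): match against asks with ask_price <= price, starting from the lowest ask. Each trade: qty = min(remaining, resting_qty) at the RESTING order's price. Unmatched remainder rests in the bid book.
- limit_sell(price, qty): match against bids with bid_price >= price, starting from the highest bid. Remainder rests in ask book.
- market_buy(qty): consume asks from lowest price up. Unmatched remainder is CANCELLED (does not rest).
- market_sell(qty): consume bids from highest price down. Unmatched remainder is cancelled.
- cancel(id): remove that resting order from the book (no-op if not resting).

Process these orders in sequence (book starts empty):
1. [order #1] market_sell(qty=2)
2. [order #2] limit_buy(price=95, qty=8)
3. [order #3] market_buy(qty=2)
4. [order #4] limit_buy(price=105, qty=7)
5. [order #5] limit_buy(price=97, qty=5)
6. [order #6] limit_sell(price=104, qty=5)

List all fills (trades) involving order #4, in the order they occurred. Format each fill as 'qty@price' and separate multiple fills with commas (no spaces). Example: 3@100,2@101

After op 1 [order #1] market_sell(qty=2): fills=none; bids=[-] asks=[-]
After op 2 [order #2] limit_buy(price=95, qty=8): fills=none; bids=[#2:8@95] asks=[-]
After op 3 [order #3] market_buy(qty=2): fills=none; bids=[#2:8@95] asks=[-]
After op 4 [order #4] limit_buy(price=105, qty=7): fills=none; bids=[#4:7@105 #2:8@95] asks=[-]
After op 5 [order #5] limit_buy(price=97, qty=5): fills=none; bids=[#4:7@105 #5:5@97 #2:8@95] asks=[-]
After op 6 [order #6] limit_sell(price=104, qty=5): fills=#4x#6:5@105; bids=[#4:2@105 #5:5@97 #2:8@95] asks=[-]

Answer: 5@105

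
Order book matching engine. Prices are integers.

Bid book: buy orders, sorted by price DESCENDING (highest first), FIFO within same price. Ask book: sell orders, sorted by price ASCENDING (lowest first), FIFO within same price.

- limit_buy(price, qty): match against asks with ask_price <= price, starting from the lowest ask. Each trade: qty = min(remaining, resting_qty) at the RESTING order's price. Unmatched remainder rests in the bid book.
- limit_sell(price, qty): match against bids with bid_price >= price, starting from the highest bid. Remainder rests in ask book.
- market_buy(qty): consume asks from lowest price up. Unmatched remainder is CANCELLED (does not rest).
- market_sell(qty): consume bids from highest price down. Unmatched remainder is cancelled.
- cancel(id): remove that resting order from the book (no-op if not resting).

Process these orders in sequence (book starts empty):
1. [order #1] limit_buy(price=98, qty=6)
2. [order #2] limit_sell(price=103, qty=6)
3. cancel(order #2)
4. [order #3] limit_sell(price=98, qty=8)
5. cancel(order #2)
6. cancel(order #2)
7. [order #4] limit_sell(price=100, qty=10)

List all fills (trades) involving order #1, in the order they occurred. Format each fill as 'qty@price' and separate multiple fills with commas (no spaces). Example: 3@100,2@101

After op 1 [order #1] limit_buy(price=98, qty=6): fills=none; bids=[#1:6@98] asks=[-]
After op 2 [order #2] limit_sell(price=103, qty=6): fills=none; bids=[#1:6@98] asks=[#2:6@103]
After op 3 cancel(order #2): fills=none; bids=[#1:6@98] asks=[-]
After op 4 [order #3] limit_sell(price=98, qty=8): fills=#1x#3:6@98; bids=[-] asks=[#3:2@98]
After op 5 cancel(order #2): fills=none; bids=[-] asks=[#3:2@98]
After op 6 cancel(order #2): fills=none; bids=[-] asks=[#3:2@98]
After op 7 [order #4] limit_sell(price=100, qty=10): fills=none; bids=[-] asks=[#3:2@98 #4:10@100]

Answer: 6@98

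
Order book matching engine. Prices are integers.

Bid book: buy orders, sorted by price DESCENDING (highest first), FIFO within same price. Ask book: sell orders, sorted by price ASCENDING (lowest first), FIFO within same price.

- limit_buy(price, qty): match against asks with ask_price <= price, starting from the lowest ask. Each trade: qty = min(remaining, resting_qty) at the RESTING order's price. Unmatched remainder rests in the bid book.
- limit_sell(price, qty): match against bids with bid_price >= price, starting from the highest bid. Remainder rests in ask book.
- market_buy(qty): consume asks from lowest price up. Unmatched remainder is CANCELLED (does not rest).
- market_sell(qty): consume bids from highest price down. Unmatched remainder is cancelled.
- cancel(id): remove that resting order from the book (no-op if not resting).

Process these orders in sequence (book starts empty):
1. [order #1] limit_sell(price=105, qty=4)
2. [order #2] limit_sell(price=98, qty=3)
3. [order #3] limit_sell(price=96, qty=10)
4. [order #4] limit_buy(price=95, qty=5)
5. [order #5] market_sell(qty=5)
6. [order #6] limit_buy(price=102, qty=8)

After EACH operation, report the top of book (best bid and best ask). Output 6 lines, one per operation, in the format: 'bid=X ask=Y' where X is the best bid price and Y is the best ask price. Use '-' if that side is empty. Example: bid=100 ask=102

After op 1 [order #1] limit_sell(price=105, qty=4): fills=none; bids=[-] asks=[#1:4@105]
After op 2 [order #2] limit_sell(price=98, qty=3): fills=none; bids=[-] asks=[#2:3@98 #1:4@105]
After op 3 [order #3] limit_sell(price=96, qty=10): fills=none; bids=[-] asks=[#3:10@96 #2:3@98 #1:4@105]
After op 4 [order #4] limit_buy(price=95, qty=5): fills=none; bids=[#4:5@95] asks=[#3:10@96 #2:3@98 #1:4@105]
After op 5 [order #5] market_sell(qty=5): fills=#4x#5:5@95; bids=[-] asks=[#3:10@96 #2:3@98 #1:4@105]
After op 6 [order #6] limit_buy(price=102, qty=8): fills=#6x#3:8@96; bids=[-] asks=[#3:2@96 #2:3@98 #1:4@105]

Answer: bid=- ask=105
bid=- ask=98
bid=- ask=96
bid=95 ask=96
bid=- ask=96
bid=- ask=96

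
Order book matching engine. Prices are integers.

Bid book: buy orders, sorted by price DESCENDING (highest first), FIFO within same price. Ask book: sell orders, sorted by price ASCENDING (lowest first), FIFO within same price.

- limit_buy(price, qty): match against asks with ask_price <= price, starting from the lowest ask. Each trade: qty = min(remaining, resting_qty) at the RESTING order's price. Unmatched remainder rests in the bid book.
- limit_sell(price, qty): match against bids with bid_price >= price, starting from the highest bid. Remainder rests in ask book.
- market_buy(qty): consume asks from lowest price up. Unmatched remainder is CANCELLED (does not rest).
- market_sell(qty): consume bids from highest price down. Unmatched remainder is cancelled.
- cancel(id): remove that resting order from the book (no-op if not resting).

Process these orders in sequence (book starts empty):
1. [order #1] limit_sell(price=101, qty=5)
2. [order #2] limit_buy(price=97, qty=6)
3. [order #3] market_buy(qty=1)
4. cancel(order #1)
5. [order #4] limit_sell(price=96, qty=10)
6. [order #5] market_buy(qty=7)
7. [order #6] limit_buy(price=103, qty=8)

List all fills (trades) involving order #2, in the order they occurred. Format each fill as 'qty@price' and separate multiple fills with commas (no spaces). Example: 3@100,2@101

Answer: 6@97

Derivation:
After op 1 [order #1] limit_sell(price=101, qty=5): fills=none; bids=[-] asks=[#1:5@101]
After op 2 [order #2] limit_buy(price=97, qty=6): fills=none; bids=[#2:6@97] asks=[#1:5@101]
After op 3 [order #3] market_buy(qty=1): fills=#3x#1:1@101; bids=[#2:6@97] asks=[#1:4@101]
After op 4 cancel(order #1): fills=none; bids=[#2:6@97] asks=[-]
After op 5 [order #4] limit_sell(price=96, qty=10): fills=#2x#4:6@97; bids=[-] asks=[#4:4@96]
After op 6 [order #5] market_buy(qty=7): fills=#5x#4:4@96; bids=[-] asks=[-]
After op 7 [order #6] limit_buy(price=103, qty=8): fills=none; bids=[#6:8@103] asks=[-]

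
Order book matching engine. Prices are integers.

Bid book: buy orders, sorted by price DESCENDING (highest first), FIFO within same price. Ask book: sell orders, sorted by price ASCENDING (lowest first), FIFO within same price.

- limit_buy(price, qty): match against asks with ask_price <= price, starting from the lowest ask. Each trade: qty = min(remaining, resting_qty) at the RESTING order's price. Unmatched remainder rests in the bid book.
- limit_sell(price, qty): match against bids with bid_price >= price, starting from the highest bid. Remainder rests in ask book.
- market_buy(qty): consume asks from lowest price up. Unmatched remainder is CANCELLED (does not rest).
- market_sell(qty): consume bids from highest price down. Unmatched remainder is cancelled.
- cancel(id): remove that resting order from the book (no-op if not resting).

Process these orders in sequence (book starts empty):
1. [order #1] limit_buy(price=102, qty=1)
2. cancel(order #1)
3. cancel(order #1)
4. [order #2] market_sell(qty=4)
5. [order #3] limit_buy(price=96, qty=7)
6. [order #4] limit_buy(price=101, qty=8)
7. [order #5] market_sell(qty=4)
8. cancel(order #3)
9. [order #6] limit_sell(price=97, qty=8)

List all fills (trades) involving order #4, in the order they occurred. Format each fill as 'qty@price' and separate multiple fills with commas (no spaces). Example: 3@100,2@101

Answer: 4@101,4@101

Derivation:
After op 1 [order #1] limit_buy(price=102, qty=1): fills=none; bids=[#1:1@102] asks=[-]
After op 2 cancel(order #1): fills=none; bids=[-] asks=[-]
After op 3 cancel(order #1): fills=none; bids=[-] asks=[-]
After op 4 [order #2] market_sell(qty=4): fills=none; bids=[-] asks=[-]
After op 5 [order #3] limit_buy(price=96, qty=7): fills=none; bids=[#3:7@96] asks=[-]
After op 6 [order #4] limit_buy(price=101, qty=8): fills=none; bids=[#4:8@101 #3:7@96] asks=[-]
After op 7 [order #5] market_sell(qty=4): fills=#4x#5:4@101; bids=[#4:4@101 #3:7@96] asks=[-]
After op 8 cancel(order #3): fills=none; bids=[#4:4@101] asks=[-]
After op 9 [order #6] limit_sell(price=97, qty=8): fills=#4x#6:4@101; bids=[-] asks=[#6:4@97]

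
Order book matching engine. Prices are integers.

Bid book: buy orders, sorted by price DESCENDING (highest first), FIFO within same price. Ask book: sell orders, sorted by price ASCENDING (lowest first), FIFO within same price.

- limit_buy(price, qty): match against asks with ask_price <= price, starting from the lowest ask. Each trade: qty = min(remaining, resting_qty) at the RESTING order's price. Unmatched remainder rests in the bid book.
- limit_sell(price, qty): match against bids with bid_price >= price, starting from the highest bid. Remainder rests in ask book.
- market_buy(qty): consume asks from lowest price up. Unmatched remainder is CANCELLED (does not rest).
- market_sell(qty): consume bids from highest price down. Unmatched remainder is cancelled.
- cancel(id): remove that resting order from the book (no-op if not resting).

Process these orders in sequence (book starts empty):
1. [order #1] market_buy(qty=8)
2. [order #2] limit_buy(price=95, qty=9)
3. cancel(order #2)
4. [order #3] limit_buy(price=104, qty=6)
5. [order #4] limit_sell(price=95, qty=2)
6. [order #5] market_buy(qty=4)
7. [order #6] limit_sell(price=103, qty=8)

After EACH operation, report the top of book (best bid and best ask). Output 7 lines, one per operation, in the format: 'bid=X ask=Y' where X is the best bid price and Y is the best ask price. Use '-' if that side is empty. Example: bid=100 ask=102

After op 1 [order #1] market_buy(qty=8): fills=none; bids=[-] asks=[-]
After op 2 [order #2] limit_buy(price=95, qty=9): fills=none; bids=[#2:9@95] asks=[-]
After op 3 cancel(order #2): fills=none; bids=[-] asks=[-]
After op 4 [order #3] limit_buy(price=104, qty=6): fills=none; bids=[#3:6@104] asks=[-]
After op 5 [order #4] limit_sell(price=95, qty=2): fills=#3x#4:2@104; bids=[#3:4@104] asks=[-]
After op 6 [order #5] market_buy(qty=4): fills=none; bids=[#3:4@104] asks=[-]
After op 7 [order #6] limit_sell(price=103, qty=8): fills=#3x#6:4@104; bids=[-] asks=[#6:4@103]

Answer: bid=- ask=-
bid=95 ask=-
bid=- ask=-
bid=104 ask=-
bid=104 ask=-
bid=104 ask=-
bid=- ask=103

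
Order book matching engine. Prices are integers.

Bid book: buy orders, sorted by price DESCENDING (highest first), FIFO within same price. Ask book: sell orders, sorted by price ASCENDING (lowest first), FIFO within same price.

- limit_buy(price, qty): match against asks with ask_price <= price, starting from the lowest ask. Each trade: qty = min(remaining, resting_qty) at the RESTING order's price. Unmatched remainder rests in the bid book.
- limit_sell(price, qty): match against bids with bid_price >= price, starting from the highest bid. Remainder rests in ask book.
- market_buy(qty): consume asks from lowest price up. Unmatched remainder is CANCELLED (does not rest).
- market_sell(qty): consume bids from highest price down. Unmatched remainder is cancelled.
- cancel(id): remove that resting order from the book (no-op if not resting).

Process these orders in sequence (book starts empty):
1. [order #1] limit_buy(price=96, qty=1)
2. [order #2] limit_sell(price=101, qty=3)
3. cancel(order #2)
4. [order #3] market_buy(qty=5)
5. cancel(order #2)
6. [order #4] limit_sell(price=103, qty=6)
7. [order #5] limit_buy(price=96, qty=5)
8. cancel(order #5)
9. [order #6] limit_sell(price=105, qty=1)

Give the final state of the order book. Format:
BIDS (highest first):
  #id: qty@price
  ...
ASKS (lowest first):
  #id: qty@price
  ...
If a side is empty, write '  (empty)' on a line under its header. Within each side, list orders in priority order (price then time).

Answer: BIDS (highest first):
  #1: 1@96
ASKS (lowest first):
  #4: 6@103
  #6: 1@105

Derivation:
After op 1 [order #1] limit_buy(price=96, qty=1): fills=none; bids=[#1:1@96] asks=[-]
After op 2 [order #2] limit_sell(price=101, qty=3): fills=none; bids=[#1:1@96] asks=[#2:3@101]
After op 3 cancel(order #2): fills=none; bids=[#1:1@96] asks=[-]
After op 4 [order #3] market_buy(qty=5): fills=none; bids=[#1:1@96] asks=[-]
After op 5 cancel(order #2): fills=none; bids=[#1:1@96] asks=[-]
After op 6 [order #4] limit_sell(price=103, qty=6): fills=none; bids=[#1:1@96] asks=[#4:6@103]
After op 7 [order #5] limit_buy(price=96, qty=5): fills=none; bids=[#1:1@96 #5:5@96] asks=[#4:6@103]
After op 8 cancel(order #5): fills=none; bids=[#1:1@96] asks=[#4:6@103]
After op 9 [order #6] limit_sell(price=105, qty=1): fills=none; bids=[#1:1@96] asks=[#4:6@103 #6:1@105]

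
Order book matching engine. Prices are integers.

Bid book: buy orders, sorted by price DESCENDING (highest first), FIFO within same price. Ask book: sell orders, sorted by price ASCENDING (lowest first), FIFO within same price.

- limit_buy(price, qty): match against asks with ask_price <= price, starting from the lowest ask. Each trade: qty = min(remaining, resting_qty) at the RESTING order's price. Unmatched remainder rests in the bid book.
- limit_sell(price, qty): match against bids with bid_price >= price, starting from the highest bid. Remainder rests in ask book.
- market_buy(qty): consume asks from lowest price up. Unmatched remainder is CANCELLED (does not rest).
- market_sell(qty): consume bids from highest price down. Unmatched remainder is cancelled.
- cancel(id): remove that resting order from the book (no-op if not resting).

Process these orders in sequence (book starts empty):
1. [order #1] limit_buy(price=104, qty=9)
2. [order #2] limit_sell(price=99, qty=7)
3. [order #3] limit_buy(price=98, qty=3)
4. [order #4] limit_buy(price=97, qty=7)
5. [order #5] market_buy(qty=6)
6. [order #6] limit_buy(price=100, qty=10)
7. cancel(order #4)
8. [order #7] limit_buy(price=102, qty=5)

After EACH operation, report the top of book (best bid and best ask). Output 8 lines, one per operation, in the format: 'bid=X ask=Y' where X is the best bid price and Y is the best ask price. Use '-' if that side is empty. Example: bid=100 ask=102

After op 1 [order #1] limit_buy(price=104, qty=9): fills=none; bids=[#1:9@104] asks=[-]
After op 2 [order #2] limit_sell(price=99, qty=7): fills=#1x#2:7@104; bids=[#1:2@104] asks=[-]
After op 3 [order #3] limit_buy(price=98, qty=3): fills=none; bids=[#1:2@104 #3:3@98] asks=[-]
After op 4 [order #4] limit_buy(price=97, qty=7): fills=none; bids=[#1:2@104 #3:3@98 #4:7@97] asks=[-]
After op 5 [order #5] market_buy(qty=6): fills=none; bids=[#1:2@104 #3:3@98 #4:7@97] asks=[-]
After op 6 [order #6] limit_buy(price=100, qty=10): fills=none; bids=[#1:2@104 #6:10@100 #3:3@98 #4:7@97] asks=[-]
After op 7 cancel(order #4): fills=none; bids=[#1:2@104 #6:10@100 #3:3@98] asks=[-]
After op 8 [order #7] limit_buy(price=102, qty=5): fills=none; bids=[#1:2@104 #7:5@102 #6:10@100 #3:3@98] asks=[-]

Answer: bid=104 ask=-
bid=104 ask=-
bid=104 ask=-
bid=104 ask=-
bid=104 ask=-
bid=104 ask=-
bid=104 ask=-
bid=104 ask=-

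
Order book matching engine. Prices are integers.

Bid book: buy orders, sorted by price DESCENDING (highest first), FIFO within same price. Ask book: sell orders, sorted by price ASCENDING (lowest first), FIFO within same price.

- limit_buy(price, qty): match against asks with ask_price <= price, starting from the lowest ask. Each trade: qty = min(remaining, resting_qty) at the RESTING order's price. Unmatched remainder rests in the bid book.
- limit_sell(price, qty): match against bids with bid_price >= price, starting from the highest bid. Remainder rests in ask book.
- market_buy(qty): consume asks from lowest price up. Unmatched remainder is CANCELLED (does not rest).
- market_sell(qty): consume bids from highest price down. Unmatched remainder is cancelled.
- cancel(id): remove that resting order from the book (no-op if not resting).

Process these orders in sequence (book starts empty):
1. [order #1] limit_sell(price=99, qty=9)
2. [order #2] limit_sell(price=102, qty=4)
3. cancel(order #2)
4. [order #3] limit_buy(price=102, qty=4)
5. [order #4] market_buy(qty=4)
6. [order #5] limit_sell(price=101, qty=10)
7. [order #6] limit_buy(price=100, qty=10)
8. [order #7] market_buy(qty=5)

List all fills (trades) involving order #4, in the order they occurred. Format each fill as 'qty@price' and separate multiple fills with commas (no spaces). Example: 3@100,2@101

After op 1 [order #1] limit_sell(price=99, qty=9): fills=none; bids=[-] asks=[#1:9@99]
After op 2 [order #2] limit_sell(price=102, qty=4): fills=none; bids=[-] asks=[#1:9@99 #2:4@102]
After op 3 cancel(order #2): fills=none; bids=[-] asks=[#1:9@99]
After op 4 [order #3] limit_buy(price=102, qty=4): fills=#3x#1:4@99; bids=[-] asks=[#1:5@99]
After op 5 [order #4] market_buy(qty=4): fills=#4x#1:4@99; bids=[-] asks=[#1:1@99]
After op 6 [order #5] limit_sell(price=101, qty=10): fills=none; bids=[-] asks=[#1:1@99 #5:10@101]
After op 7 [order #6] limit_buy(price=100, qty=10): fills=#6x#1:1@99; bids=[#6:9@100] asks=[#5:10@101]
After op 8 [order #7] market_buy(qty=5): fills=#7x#5:5@101; bids=[#6:9@100] asks=[#5:5@101]

Answer: 4@99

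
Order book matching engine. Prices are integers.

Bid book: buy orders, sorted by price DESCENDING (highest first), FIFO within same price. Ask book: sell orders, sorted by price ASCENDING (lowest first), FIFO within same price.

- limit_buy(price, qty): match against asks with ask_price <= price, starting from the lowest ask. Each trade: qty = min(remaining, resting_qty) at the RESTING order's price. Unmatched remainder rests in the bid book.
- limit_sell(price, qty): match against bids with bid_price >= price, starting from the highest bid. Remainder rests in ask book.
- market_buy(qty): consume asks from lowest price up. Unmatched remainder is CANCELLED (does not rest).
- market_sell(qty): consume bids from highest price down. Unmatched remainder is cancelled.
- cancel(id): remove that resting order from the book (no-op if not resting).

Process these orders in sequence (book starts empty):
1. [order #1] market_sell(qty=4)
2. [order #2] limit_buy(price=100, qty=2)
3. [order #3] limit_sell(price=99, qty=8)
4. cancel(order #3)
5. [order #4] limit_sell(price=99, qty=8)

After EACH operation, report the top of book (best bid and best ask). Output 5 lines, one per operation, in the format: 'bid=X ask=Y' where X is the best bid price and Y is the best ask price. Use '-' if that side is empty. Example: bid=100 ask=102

Answer: bid=- ask=-
bid=100 ask=-
bid=- ask=99
bid=- ask=-
bid=- ask=99

Derivation:
After op 1 [order #1] market_sell(qty=4): fills=none; bids=[-] asks=[-]
After op 2 [order #2] limit_buy(price=100, qty=2): fills=none; bids=[#2:2@100] asks=[-]
After op 3 [order #3] limit_sell(price=99, qty=8): fills=#2x#3:2@100; bids=[-] asks=[#3:6@99]
After op 4 cancel(order #3): fills=none; bids=[-] asks=[-]
After op 5 [order #4] limit_sell(price=99, qty=8): fills=none; bids=[-] asks=[#4:8@99]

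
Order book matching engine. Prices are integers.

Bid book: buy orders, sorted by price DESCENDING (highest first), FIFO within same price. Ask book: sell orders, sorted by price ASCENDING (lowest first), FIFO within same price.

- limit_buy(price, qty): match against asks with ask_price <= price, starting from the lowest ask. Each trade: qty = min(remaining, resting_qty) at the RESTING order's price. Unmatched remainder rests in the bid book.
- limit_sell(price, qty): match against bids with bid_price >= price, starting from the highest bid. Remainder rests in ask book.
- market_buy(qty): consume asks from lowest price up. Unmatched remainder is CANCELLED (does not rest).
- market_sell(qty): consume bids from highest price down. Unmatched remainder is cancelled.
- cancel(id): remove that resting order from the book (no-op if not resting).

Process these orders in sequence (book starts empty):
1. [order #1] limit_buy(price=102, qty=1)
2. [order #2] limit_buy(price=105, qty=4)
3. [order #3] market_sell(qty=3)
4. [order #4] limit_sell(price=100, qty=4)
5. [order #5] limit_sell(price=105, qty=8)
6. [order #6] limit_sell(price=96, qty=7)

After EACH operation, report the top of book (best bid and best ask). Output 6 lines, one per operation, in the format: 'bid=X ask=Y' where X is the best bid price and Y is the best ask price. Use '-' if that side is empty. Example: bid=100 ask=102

After op 1 [order #1] limit_buy(price=102, qty=1): fills=none; bids=[#1:1@102] asks=[-]
After op 2 [order #2] limit_buy(price=105, qty=4): fills=none; bids=[#2:4@105 #1:1@102] asks=[-]
After op 3 [order #3] market_sell(qty=3): fills=#2x#3:3@105; bids=[#2:1@105 #1:1@102] asks=[-]
After op 4 [order #4] limit_sell(price=100, qty=4): fills=#2x#4:1@105 #1x#4:1@102; bids=[-] asks=[#4:2@100]
After op 5 [order #5] limit_sell(price=105, qty=8): fills=none; bids=[-] asks=[#4:2@100 #5:8@105]
After op 6 [order #6] limit_sell(price=96, qty=7): fills=none; bids=[-] asks=[#6:7@96 #4:2@100 #5:8@105]

Answer: bid=102 ask=-
bid=105 ask=-
bid=105 ask=-
bid=- ask=100
bid=- ask=100
bid=- ask=96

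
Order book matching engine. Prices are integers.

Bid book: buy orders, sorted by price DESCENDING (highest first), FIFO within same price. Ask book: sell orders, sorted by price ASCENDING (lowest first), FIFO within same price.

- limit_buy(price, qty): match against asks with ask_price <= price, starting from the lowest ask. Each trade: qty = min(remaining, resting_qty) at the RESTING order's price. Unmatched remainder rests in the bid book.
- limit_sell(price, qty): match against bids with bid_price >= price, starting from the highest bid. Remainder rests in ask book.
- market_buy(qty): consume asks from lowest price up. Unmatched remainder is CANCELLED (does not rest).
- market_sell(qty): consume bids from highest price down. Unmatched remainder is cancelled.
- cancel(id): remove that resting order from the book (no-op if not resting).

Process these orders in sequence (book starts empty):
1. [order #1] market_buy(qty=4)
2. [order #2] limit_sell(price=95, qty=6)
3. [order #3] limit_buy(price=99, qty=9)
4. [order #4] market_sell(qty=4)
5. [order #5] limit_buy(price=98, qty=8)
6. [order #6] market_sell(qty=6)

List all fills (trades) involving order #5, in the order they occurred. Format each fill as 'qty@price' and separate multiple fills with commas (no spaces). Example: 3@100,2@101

Answer: 6@98

Derivation:
After op 1 [order #1] market_buy(qty=4): fills=none; bids=[-] asks=[-]
After op 2 [order #2] limit_sell(price=95, qty=6): fills=none; bids=[-] asks=[#2:6@95]
After op 3 [order #3] limit_buy(price=99, qty=9): fills=#3x#2:6@95; bids=[#3:3@99] asks=[-]
After op 4 [order #4] market_sell(qty=4): fills=#3x#4:3@99; bids=[-] asks=[-]
After op 5 [order #5] limit_buy(price=98, qty=8): fills=none; bids=[#5:8@98] asks=[-]
After op 6 [order #6] market_sell(qty=6): fills=#5x#6:6@98; bids=[#5:2@98] asks=[-]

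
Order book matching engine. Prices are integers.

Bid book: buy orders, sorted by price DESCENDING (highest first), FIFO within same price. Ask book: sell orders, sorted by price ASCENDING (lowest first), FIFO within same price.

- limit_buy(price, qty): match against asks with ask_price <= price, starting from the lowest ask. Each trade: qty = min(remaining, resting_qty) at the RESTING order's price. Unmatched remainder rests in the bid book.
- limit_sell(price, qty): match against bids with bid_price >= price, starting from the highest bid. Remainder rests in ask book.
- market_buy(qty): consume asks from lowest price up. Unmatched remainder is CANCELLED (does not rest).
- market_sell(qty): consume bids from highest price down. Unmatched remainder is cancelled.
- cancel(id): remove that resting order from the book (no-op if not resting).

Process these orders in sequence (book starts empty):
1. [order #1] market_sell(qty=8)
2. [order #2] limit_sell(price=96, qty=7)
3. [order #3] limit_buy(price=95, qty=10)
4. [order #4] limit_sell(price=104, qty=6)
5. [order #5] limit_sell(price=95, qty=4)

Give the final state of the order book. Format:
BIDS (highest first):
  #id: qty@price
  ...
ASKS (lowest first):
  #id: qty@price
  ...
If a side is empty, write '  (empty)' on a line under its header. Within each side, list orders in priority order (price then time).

Answer: BIDS (highest first):
  #3: 6@95
ASKS (lowest first):
  #2: 7@96
  #4: 6@104

Derivation:
After op 1 [order #1] market_sell(qty=8): fills=none; bids=[-] asks=[-]
After op 2 [order #2] limit_sell(price=96, qty=7): fills=none; bids=[-] asks=[#2:7@96]
After op 3 [order #3] limit_buy(price=95, qty=10): fills=none; bids=[#3:10@95] asks=[#2:7@96]
After op 4 [order #4] limit_sell(price=104, qty=6): fills=none; bids=[#3:10@95] asks=[#2:7@96 #4:6@104]
After op 5 [order #5] limit_sell(price=95, qty=4): fills=#3x#5:4@95; bids=[#3:6@95] asks=[#2:7@96 #4:6@104]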